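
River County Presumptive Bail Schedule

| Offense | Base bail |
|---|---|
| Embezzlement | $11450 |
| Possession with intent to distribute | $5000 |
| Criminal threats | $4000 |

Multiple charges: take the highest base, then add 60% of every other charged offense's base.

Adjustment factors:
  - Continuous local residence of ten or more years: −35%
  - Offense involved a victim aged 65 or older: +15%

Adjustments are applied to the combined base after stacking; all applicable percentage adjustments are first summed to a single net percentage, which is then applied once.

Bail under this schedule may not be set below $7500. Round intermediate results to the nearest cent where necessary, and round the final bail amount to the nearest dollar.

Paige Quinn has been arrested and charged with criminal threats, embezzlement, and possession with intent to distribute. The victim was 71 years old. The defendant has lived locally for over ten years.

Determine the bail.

$13480

Base amounts from the schedule: criminal threats $4000; embezzlement $11450; possession with intent to distribute $5000.
Stacking rule: highest base plus 60% of each additional charge. Highest is embezzlement at $11450. Additional: $4000 × 60% = $2400; $5000 × 60% = $3000. Combined base = $11450 + $5400 = $16850.
Net percentage adjustment: −35% +15% = −20%. $16850 × 0.8 = $13480.
$13480 is at or above the $7500 minimum.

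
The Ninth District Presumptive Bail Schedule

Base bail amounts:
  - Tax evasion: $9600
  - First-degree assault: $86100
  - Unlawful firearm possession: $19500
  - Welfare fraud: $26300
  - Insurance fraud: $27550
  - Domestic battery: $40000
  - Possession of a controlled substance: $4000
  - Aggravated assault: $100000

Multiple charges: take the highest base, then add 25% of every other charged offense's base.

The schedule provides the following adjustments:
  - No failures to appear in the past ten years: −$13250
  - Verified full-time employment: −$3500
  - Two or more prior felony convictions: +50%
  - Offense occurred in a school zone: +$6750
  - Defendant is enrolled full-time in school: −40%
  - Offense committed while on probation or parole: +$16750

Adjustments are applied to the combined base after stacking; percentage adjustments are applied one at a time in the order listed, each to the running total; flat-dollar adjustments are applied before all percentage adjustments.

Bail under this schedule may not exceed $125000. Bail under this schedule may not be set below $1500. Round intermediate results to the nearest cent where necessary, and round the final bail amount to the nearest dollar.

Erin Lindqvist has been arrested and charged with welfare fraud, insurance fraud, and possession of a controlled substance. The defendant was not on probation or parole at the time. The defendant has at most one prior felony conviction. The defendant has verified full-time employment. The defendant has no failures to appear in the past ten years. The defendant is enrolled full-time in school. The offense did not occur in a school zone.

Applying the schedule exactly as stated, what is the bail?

Base amounts from the schedule: welfare fraud $26300; insurance fraud $27550; possession of a controlled substance $4000.
Stacking rule: highest base plus 25% of each additional charge. Highest is insurance fraud at $27550. Additional: $26300 × 25% = $6575; $4000 × 25% = $1000. Combined base = $27550 + $7575 = $35125.
No failures to appear in the past ten years (−$13250 flat): $35125 − $13250 = $21875.
Verified full-time employment (−$3500 flat): $21875 − $3500 = $18375.
Defendant is enrolled full-time in school (−40%): $18375 × 0.6 = $11025.
$11025 is within the $125000 maximum.
$11025 is at or above the $1500 minimum.

$11025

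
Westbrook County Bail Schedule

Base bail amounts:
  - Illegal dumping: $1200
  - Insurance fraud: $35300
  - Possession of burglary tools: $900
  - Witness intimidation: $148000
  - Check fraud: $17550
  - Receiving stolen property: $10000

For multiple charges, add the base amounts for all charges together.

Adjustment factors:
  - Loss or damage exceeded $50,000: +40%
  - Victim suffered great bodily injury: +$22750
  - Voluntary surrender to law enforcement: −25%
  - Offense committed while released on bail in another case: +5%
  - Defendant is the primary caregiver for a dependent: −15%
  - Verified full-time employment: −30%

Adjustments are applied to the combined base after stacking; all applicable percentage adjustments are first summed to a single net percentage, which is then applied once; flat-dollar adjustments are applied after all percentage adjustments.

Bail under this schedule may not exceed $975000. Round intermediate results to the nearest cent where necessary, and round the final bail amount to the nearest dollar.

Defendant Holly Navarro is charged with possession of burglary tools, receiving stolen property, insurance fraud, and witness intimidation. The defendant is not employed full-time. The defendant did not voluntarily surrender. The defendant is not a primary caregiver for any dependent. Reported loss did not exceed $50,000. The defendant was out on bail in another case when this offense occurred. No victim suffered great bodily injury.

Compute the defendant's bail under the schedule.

Base amounts from the schedule: possession of burglary tools $900; receiving stolen property $10000; insurance fraud $35300; witness intimidation $148000.
Stacking rule: sum of all bases. $900 + $10000 + $35300 + $148000 = $194200.
Offense committed while released on bail in another case (+5%): $194200 × 1.05 = $203910.
$203910 is within the $975000 maximum.

$203910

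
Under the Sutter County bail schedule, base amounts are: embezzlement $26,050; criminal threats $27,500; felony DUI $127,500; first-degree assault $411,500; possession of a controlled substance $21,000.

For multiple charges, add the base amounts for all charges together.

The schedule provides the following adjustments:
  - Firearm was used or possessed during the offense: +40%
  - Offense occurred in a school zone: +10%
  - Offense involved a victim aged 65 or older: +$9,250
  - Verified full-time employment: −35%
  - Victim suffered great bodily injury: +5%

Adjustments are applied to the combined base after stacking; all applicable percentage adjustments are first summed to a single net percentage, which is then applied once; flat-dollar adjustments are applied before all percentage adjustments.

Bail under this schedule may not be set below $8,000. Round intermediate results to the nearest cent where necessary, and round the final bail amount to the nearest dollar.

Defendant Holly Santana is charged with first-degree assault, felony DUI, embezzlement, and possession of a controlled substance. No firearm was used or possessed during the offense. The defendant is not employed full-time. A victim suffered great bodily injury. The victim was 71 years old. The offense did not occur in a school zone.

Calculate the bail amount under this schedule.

$625,065

Base amounts from the schedule: first-degree assault $411,500; felony DUI $127,500; embezzlement $26,050; possession of a controlled substance $21,000.
Stacking rule: sum of all bases. $411,500 + $127,500 + $26,050 + $21,000 = $586,050.
Offense involved a victim aged 65 or older (+$9,250 flat): $586,050 + $9,250 = $595,300.
Victim suffered great bodily injury (+5%): $595,300 × 1.05 = $625,065.
$625,065 is at or above the $8,000 minimum.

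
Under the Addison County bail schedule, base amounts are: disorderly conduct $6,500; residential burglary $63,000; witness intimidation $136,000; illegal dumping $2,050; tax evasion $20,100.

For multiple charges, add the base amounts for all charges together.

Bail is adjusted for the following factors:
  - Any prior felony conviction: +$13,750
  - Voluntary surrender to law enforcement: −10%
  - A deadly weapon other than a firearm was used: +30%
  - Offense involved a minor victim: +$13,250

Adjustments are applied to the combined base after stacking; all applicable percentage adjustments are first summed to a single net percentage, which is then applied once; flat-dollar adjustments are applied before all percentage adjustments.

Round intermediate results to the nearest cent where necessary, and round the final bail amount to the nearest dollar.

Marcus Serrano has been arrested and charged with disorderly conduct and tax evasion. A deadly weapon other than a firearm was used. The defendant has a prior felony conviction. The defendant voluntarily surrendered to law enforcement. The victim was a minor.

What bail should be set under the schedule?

Base amounts from the schedule: disorderly conduct $6,500; tax evasion $20,100.
Stacking rule: sum of all bases. $6,500 + $20,100 = $26,600.
Any prior felony conviction (+$13,750 flat): $26,600 + $13,750 = $40,350.
Offense involved a minor victim (+$13,250 flat): $40,350 + $13,250 = $53,600.
Net percentage adjustment: −10% +30% = +20%. $53,600 × 1.2 = $64,320.

$64,320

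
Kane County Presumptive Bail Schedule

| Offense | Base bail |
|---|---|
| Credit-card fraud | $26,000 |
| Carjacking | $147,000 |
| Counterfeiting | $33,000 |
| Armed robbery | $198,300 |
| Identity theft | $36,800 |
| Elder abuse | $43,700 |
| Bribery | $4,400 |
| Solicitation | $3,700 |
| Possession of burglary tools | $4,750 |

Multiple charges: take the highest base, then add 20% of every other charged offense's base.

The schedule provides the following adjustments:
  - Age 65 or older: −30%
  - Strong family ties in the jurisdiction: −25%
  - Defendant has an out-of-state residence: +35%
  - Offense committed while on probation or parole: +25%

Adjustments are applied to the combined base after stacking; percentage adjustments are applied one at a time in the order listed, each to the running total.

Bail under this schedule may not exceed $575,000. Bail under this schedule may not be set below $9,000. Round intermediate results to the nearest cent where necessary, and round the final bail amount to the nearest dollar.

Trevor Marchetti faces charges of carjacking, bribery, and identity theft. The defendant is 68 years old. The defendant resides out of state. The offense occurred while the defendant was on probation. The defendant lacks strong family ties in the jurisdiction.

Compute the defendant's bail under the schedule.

Base amounts from the schedule: carjacking $147,000; bribery $4,400; identity theft $36,800.
Stacking rule: highest base plus 20% of each additional charge. Highest is carjacking at $147,000. Additional: $4,400 × 20% = $880; $36,800 × 20% = $7,360. Combined base = $147,000 + $8,240 = $155,240.
Age 65 or older (−30%): $155,240 × 0.7 = $108,668.
Defendant has an out-of-state residence (+35%): $108,668 × 1.35 = $146,701.80.
Offense committed while on probation or parole (+25%): $146,701.80 × 1.25 = $183,377.25.
$183,377.25 is within the $575,000 maximum.
$183,377.25 is at or above the $9,000 minimum.
Rounded to the nearest dollar: $183,377.

$183,377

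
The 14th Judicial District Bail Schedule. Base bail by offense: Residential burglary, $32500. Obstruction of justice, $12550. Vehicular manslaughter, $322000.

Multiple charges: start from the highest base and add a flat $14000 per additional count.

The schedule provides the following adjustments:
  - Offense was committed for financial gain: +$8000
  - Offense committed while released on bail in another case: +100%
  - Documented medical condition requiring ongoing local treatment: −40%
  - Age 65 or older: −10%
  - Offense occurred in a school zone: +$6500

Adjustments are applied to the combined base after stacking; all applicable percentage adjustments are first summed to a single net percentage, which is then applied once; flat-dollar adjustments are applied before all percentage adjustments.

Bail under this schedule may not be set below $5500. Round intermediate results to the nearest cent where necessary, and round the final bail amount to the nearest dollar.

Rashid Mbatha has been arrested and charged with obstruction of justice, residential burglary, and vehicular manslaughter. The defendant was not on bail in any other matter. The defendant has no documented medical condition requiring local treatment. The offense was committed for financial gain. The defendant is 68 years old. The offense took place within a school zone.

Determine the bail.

Base amounts from the schedule: obstruction of justice $12550; residential burglary $32500; vehicular manslaughter $322000.
Stacking rule: highest base plus $14000 per additional charge. Highest is vehicular manslaughter at $322000; 2 additional charges → +$28000. Combined base = $350000.
Offense was committed for financial gain (+$8000 flat): $350000 + $8000 = $358000.
Offense occurred in a school zone (+$6500 flat): $358000 + $6500 = $364500.
Age 65 or older (−10%): $364500 × 0.9 = $328050.
$328050 is at or above the $5500 minimum.

$328050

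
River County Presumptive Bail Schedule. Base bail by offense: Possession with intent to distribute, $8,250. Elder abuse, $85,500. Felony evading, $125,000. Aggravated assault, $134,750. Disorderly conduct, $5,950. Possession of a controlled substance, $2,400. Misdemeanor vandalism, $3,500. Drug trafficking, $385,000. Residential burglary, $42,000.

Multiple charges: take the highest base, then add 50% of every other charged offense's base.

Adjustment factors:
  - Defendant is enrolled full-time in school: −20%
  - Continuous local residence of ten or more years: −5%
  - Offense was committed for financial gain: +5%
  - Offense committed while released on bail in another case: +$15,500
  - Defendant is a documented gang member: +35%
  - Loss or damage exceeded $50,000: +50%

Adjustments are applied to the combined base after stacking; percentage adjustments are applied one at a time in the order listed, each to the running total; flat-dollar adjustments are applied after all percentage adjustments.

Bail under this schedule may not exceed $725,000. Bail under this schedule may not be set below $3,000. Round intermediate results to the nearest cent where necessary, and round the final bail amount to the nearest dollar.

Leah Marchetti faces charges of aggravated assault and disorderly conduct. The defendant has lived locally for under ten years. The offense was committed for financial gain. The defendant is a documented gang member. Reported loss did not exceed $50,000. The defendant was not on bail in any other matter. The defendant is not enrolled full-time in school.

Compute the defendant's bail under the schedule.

$195,225

Base amounts from the schedule: aggravated assault $134,750; disorderly conduct $5,950.
Stacking rule: highest base plus 50% of each additional charge. Highest is aggravated assault at $134,750. Additional: $5,950 × 50% = $2,975. Combined base = $134,750 + $2,975 = $137,725.
Offense was committed for financial gain (+5%): $137,725 × 1.05 = $144,611.25.
Defendant is a documented gang member (+35%): $144,611.25 × 1.35 = $195,225.19.
$195,225.19 is within the $725,000 maximum.
$195,225.19 is at or above the $3,000 minimum.
Rounded to the nearest dollar: $195,225.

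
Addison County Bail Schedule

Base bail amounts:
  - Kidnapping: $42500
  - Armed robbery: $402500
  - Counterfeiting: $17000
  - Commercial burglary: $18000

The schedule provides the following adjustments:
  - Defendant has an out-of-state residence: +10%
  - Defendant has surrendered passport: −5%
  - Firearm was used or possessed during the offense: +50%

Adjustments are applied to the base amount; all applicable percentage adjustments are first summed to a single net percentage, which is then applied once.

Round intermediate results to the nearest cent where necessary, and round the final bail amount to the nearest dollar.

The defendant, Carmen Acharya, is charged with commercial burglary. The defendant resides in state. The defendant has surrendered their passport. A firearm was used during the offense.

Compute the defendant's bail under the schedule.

$26100

Base amounts from the schedule: commercial burglary $18000.
Single charge. Combined base = $18000.
Net percentage adjustment: −5% +50% = +45%. $18000 × 1.45 = $26100.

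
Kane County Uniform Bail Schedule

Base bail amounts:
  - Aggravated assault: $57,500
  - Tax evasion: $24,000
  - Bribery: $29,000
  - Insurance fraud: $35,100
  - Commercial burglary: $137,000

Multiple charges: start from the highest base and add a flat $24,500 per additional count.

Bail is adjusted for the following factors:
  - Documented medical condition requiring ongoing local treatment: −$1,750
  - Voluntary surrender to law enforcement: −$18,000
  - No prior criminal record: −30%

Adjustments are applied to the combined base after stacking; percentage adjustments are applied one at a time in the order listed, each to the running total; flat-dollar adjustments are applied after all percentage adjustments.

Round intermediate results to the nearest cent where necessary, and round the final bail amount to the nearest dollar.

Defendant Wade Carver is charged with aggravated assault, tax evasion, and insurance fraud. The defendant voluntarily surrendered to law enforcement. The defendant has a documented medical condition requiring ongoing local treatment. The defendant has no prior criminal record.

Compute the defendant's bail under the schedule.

$54,800

Base amounts from the schedule: aggravated assault $57,500; tax evasion $24,000; insurance fraud $35,100.
Stacking rule: highest base plus $24,500 per additional charge. Highest is aggravated assault at $57,500; 2 additional charges → +$49,000. Combined base = $106,500.
No prior criminal record (−30%): $106,500 × 0.7 = $74,550.
Documented medical condition requiring ongoing local treatment (−$1,750 flat): $74,550 − $1,750 = $72,800.
Voluntary surrender to law enforcement (−$18,000 flat): $72,800 − $18,000 = $54,800.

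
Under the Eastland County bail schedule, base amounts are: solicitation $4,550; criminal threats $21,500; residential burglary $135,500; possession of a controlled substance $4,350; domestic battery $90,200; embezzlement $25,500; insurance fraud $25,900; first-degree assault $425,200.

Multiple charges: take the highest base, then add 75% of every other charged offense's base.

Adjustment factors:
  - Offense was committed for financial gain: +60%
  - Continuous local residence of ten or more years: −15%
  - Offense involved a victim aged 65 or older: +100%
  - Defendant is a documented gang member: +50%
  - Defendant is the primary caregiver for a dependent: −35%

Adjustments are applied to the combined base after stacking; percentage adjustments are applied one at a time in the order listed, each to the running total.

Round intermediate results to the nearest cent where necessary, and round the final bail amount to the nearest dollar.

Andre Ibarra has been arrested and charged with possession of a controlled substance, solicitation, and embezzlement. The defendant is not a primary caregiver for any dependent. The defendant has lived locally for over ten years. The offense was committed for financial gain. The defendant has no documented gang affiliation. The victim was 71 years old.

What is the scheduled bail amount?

Base amounts from the schedule: possession of a controlled substance $4,350; solicitation $4,550; embezzlement $25,500.
Stacking rule: highest base plus 75% of each additional charge. Highest is embezzlement at $25,500. Additional: $4,350 × 75% = $3,262.50; $4,550 × 75% = $3,412.50. Combined base = $25,500 + $6,675 = $32,175.
Offense was committed for financial gain (+60%): $32,175 × 1.6 = $51,480.
Continuous local residence of ten or more years (−15%): $51,480 × 0.85 = $43,758.
Offense involved a victim aged 65 or older (+100%): $43,758 × 2 = $87,516.

$87,516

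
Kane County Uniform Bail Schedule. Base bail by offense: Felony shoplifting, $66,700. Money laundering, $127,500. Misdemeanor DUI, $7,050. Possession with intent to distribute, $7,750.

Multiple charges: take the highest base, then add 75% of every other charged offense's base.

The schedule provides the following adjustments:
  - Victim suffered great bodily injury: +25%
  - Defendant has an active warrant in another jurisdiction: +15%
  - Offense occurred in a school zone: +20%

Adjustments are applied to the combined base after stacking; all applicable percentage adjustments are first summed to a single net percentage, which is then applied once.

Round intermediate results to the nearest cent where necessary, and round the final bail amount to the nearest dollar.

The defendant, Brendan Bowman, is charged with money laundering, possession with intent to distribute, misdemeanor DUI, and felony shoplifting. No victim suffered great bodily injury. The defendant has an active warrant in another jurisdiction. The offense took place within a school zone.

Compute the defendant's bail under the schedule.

Base amounts from the schedule: money laundering $127,500; possession with intent to distribute $7,750; misdemeanor DUI $7,050; felony shoplifting $66,700.
Stacking rule: highest base plus 75% of each additional charge. Highest is money laundering at $127,500. Additional: $7,750 × 75% = $5,812.50; $7,050 × 75% = $5,287.50; $66,700 × 75% = $50,025. Combined base = $127,500 + $61,125 = $188,625.
Net percentage adjustment: +15% +20% = +35%. $188,625 × 1.35 = $254,643.75.
Rounded to the nearest dollar: $254,644.

$254,644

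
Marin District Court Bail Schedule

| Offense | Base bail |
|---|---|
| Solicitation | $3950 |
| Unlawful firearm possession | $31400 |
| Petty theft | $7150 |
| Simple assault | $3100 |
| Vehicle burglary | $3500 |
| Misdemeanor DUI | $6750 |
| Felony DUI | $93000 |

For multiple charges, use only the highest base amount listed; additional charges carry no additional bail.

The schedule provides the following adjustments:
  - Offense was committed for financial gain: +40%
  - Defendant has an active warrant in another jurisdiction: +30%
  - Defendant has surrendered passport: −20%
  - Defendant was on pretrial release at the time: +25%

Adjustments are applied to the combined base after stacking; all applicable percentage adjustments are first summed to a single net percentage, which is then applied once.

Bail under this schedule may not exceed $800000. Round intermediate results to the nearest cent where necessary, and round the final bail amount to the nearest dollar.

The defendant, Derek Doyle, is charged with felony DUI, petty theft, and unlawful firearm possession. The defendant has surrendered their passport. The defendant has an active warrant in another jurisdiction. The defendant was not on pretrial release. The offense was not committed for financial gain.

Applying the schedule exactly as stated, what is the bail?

$102300

Base amounts from the schedule: felony DUI $93000; petty theft $7150; unlawful firearm possession $31400.
Stacking rule: use the highest base only. Highest is felony DUI at $93000. Combined base = $93000.
Net percentage adjustment: +30% −20% = +10%. $93000 × 1.1 = $102300.
$102300 is within the $800000 maximum.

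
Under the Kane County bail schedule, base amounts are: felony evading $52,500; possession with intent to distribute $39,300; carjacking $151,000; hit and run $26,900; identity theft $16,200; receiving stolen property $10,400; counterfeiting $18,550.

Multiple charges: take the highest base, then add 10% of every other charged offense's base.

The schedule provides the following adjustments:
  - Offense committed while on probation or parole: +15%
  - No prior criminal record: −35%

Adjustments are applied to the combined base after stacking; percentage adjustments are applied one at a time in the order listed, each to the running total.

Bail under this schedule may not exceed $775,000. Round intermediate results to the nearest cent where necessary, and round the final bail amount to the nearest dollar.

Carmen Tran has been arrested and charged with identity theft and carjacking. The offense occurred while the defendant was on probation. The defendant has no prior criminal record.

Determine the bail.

$114,083

Base amounts from the schedule: identity theft $16,200; carjacking $151,000.
Stacking rule: highest base plus 10% of each additional charge. Highest is carjacking at $151,000. Additional: $16,200 × 10% = $1,620. Combined base = $151,000 + $1,620 = $152,620.
Offense committed while on probation or parole (+15%): $152,620 × 1.15 = $175,513.
No prior criminal record (−35%): $175,513 × 0.65 = $114,083.45.
$114,083.45 is within the $775,000 maximum.
Rounded to the nearest dollar: $114,083.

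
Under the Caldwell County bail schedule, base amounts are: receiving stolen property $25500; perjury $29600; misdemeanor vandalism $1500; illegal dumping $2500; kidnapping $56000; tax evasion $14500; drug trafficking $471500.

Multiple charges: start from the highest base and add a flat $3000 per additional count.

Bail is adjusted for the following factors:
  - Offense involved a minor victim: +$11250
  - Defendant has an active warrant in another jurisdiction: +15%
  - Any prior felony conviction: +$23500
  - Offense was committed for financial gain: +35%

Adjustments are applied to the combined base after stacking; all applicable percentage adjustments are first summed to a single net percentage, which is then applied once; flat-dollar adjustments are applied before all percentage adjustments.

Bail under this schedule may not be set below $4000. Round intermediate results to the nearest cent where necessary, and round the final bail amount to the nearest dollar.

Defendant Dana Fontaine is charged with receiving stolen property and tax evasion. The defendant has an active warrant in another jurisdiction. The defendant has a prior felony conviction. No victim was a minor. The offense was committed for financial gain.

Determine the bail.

$78000

Base amounts from the schedule: receiving stolen property $25500; tax evasion $14500.
Stacking rule: highest base plus $3000 per additional charge. Highest is receiving stolen property at $25500; 1 additional charge → +$3000. Combined base = $28500.
Any prior felony conviction (+$23500 flat): $28500 + $23500 = $52000.
Net percentage adjustment: +15% +35% = +50%. $52000 × 1.5 = $78000.
$78000 is at or above the $4000 minimum.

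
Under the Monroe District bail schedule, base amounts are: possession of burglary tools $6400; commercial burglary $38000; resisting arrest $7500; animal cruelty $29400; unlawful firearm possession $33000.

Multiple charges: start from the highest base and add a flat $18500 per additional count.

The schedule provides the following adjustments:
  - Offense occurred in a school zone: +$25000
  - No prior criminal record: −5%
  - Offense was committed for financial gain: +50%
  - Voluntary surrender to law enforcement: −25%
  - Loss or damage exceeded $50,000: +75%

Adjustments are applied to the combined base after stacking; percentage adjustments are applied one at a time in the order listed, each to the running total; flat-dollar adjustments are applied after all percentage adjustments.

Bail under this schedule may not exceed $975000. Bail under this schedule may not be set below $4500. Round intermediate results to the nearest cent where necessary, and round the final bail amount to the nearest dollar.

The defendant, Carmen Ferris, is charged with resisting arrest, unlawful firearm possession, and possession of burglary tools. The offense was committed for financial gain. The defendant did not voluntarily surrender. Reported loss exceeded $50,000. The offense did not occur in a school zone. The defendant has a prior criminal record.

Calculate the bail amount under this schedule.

Base amounts from the schedule: resisting arrest $7500; unlawful firearm possession $33000; possession of burglary tools $6400.
Stacking rule: highest base plus $18500 per additional charge. Highest is unlawful firearm possession at $33000; 2 additional charges → +$37000. Combined base = $70000.
Offense was committed for financial gain (+50%): $70000 × 1.5 = $105000.
Loss or damage exceeded $50,000 (+75%): $105000 × 1.75 = $183750.
$183750 is within the $975000 maximum.
$183750 is at or above the $4500 minimum.

$183750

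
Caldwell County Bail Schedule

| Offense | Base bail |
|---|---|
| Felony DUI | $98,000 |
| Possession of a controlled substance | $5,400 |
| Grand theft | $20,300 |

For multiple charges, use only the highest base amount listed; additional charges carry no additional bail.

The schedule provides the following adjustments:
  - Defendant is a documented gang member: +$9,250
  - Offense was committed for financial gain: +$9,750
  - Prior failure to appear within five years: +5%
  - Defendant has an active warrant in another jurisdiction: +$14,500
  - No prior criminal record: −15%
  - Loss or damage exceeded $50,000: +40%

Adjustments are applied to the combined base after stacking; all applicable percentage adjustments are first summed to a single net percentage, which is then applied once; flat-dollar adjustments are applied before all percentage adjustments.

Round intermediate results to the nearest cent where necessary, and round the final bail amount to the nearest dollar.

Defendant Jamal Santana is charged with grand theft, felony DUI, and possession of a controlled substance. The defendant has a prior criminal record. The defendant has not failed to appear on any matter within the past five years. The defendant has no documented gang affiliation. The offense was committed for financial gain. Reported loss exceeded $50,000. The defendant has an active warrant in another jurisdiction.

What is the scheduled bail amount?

Base amounts from the schedule: grand theft $20,300; felony DUI $98,000; possession of a controlled substance $5,400.
Stacking rule: use the highest base only. Highest is felony DUI at $98,000. Combined base = $98,000.
Offense was committed for financial gain (+$9,750 flat): $98,000 + $9,750 = $107,750.
Defendant has an active warrant in another jurisdiction (+$14,500 flat): $107,750 + $14,500 = $122,250.
Loss or damage exceeded $50,000 (+40%): $122,250 × 1.4 = $171,150.

$171,150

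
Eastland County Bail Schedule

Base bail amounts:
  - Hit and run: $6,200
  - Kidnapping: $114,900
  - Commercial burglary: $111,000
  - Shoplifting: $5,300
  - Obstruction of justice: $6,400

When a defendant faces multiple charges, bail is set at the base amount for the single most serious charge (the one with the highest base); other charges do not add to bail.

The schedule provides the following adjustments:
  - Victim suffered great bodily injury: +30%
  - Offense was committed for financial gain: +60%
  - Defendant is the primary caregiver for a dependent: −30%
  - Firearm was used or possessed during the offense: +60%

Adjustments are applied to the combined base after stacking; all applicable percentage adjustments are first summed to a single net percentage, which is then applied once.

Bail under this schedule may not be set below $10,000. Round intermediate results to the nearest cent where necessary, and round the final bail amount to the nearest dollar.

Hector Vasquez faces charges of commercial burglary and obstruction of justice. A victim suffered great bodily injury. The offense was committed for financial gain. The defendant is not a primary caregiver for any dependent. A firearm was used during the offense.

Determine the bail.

Base amounts from the schedule: commercial burglary $111,000; obstruction of justice $6,400.
Stacking rule: use the highest base only. Highest is commercial burglary at $111,000. Combined base = $111,000.
Net percentage adjustment: +30% +60% +60% = +150%. $111,000 × 2.5 = $277,500.
$277,500 is at or above the $10,000 minimum.

$277,500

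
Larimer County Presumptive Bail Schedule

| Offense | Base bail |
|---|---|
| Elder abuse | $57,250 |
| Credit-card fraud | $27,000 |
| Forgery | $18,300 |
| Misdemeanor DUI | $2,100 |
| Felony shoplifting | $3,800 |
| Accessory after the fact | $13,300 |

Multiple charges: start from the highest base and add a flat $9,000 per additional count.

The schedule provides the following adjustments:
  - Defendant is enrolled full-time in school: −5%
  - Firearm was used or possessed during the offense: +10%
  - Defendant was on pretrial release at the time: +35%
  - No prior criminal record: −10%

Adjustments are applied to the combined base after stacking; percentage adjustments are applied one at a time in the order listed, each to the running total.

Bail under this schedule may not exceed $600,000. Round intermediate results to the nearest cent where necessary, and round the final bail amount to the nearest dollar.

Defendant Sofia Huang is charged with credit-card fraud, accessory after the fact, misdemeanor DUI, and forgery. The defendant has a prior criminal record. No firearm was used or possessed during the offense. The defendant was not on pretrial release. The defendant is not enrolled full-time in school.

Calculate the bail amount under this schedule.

$54,000

Base amounts from the schedule: credit-card fraud $27,000; accessory after the fact $13,300; misdemeanor DUI $2,100; forgery $18,300.
Stacking rule: highest base plus $9,000 per additional charge. Highest is credit-card fraud at $27,000; 3 additional charges → +$27,000. Combined base = $54,000.
No adjustment factors apply to this defendant.
$54,000 is within the $600,000 maximum.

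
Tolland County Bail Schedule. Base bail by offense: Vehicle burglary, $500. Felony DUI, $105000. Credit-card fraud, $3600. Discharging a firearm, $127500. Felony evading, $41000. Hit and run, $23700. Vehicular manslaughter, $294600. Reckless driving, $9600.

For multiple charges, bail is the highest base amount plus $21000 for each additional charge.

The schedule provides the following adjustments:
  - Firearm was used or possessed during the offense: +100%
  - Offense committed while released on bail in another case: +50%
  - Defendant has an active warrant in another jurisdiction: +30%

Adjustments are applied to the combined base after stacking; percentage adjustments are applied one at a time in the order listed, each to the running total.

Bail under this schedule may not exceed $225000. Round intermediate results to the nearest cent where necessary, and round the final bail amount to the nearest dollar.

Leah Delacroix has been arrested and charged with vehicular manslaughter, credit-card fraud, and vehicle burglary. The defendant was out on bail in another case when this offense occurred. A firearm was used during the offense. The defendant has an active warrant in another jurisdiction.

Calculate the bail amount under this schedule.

Base amounts from the schedule: vehicular manslaughter $294600; credit-card fraud $3600; vehicle burglary $500.
Stacking rule: highest base plus $21000 per additional charge. Highest is vehicular manslaughter at $294600; 2 additional charges → +$42000. Combined base = $336600.
Firearm was used or possessed during the offense (+100%): $336600 × 2 = $673200.
Offense committed while released on bail in another case (+50%): $673200 × 1.5 = $1009800.
Defendant has an active warrant in another jurisdiction (+30%): $1009800 × 1.3 = $1312740.
Result $1312740 exceeds the maximum of $225000; bail is capped at $225000.

$225000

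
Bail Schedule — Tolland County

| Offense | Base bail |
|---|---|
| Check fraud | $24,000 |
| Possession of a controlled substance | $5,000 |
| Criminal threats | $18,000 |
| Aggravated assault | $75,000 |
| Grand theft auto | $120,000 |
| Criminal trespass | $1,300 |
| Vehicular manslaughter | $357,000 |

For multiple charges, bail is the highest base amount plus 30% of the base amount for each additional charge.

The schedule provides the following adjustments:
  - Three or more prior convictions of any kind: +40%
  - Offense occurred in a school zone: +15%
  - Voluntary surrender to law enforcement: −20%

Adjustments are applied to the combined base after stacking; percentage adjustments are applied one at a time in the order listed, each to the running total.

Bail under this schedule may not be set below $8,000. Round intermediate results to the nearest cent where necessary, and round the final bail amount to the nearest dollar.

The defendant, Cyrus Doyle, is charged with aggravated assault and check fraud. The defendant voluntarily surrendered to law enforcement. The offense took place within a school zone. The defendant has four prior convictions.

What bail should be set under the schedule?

Base amounts from the schedule: aggravated assault $75,000; check fraud $24,000.
Stacking rule: highest base plus 30% of each additional charge. Highest is aggravated assault at $75,000. Additional: $24,000 × 30% = $7,200. Combined base = $75,000 + $7,200 = $82,200.
Three or more prior convictions of any kind (+40%): $82,200 × 1.4 = $115,080.
Offense occurred in a school zone (+15%): $115,080 × 1.15 = $132,342.
Voluntary surrender to law enforcement (−20%): $132,342 × 0.8 = $105,873.60.
$105,873.60 is at or above the $8,000 minimum.
Rounded to the nearest dollar: $105,874.

$105,874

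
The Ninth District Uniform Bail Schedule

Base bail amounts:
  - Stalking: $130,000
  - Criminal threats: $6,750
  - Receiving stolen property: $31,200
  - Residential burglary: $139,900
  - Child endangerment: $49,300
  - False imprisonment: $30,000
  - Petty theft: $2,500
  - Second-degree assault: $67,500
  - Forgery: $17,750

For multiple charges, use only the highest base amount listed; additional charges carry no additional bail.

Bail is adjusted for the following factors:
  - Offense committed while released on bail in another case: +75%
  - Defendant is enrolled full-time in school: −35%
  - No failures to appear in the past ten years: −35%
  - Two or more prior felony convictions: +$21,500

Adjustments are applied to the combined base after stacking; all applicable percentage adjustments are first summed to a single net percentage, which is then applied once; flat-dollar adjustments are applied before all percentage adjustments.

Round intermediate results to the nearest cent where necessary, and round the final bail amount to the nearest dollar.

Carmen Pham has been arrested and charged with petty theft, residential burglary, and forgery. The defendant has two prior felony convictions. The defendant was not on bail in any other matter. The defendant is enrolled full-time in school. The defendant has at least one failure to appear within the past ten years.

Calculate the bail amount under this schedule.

$104,910

Base amounts from the schedule: petty theft $2,500; residential burglary $139,900; forgery $17,750.
Stacking rule: use the highest base only. Highest is residential burglary at $139,900. Combined base = $139,900.
Two or more prior felony convictions (+$21,500 flat): $139,900 + $21,500 = $161,400.
Defendant is enrolled full-time in school (−35%): $161,400 × 0.65 = $104,910.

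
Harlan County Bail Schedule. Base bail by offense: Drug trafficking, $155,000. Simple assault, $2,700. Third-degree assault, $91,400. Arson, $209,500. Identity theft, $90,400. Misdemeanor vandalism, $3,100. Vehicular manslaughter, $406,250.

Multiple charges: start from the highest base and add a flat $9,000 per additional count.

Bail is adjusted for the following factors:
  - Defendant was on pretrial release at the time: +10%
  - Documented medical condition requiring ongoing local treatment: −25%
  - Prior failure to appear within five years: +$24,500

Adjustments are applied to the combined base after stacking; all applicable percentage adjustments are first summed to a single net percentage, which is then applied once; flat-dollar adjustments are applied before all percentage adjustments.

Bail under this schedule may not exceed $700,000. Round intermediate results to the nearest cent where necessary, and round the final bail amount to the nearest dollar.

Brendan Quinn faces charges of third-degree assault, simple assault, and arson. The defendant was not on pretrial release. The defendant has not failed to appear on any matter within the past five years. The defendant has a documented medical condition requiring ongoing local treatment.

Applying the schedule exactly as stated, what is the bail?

$170,625

Base amounts from the schedule: third-degree assault $91,400; simple assault $2,700; arson $209,500.
Stacking rule: highest base plus $9,000 per additional charge. Highest is arson at $209,500; 2 additional charges → +$18,000. Combined base = $227,500.
Documented medical condition requiring ongoing local treatment (−25%): $227,500 × 0.75 = $170,625.
$170,625 is within the $700,000 maximum.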